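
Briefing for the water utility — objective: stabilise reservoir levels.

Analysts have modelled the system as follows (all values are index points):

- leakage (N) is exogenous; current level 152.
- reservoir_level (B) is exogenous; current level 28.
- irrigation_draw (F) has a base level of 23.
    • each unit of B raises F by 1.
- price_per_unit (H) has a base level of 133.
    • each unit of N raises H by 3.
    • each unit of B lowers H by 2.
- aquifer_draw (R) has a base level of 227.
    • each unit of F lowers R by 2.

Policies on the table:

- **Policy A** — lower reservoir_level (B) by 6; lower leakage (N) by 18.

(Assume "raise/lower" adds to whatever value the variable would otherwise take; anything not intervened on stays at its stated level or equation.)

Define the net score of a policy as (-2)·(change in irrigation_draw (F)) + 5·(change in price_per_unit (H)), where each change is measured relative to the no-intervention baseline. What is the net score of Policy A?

-198

Baseline:
  N = 152
  B = 28
  F = 23 + 28 = 51
  H = 133 + 3·152 − 2·28 = 533
Policy A (B − 6, N − 18):
  N = 152 − 18 = 134
  B = 28 − 6 = 22
  F = 23 + 22 = 45
  H = 133 + 3·134 − 2·22 = 491
ΔF = 45 − 51 = -6; ΔH = 491 − 533 = -42
Score = (-2)·(-6) + 5·(-42) = -198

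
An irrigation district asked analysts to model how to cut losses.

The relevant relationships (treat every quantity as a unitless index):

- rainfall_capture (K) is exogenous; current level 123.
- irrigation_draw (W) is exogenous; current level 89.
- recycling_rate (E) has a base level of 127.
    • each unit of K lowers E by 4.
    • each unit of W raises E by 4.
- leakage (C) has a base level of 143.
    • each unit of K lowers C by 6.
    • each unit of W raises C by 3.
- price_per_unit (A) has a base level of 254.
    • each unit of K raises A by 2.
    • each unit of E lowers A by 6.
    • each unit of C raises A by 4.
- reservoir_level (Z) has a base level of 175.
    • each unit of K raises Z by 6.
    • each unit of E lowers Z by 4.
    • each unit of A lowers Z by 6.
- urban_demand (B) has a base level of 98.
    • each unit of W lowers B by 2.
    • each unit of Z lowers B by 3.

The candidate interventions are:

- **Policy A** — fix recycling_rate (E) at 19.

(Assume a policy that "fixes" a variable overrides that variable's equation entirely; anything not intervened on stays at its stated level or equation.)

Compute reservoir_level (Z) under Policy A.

6393

Policy A (E := 19):
  K = 123
  W = 89
  E = 19
  C = 143 − 6·123 + 3·89 = -328
  A = 254 + 2·123 − 6·19 + 4·(-328) = -926
  Z = 175 + 6·123 − 4·19 − 6·(-926) = 6393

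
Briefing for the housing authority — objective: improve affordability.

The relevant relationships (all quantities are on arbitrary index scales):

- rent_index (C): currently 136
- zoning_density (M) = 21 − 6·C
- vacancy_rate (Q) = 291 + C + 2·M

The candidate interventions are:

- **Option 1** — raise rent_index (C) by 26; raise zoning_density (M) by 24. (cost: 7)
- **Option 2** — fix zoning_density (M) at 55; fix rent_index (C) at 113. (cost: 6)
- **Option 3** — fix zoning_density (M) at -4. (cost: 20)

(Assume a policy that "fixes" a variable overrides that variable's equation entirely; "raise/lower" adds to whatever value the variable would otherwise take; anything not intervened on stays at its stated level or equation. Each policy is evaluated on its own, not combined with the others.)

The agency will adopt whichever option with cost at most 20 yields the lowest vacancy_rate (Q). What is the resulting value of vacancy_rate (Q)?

Option 1 (C + 26, M + 24):
  C = 136 + 26 = 162
  M = 21 − 6·162 (+24 from intervention) = -927
  Q = 291 + 162 + 2·(-927) = -1401
Option 2 (M := 55, C := 113):
  C = 113
  M = 55
  Q = 291 + 113 + 2·55 = 514
Option 3 (M := -4):
  C = 136
  M = -4
  Q = 291 + 136 + 2·(-4) = 419
Comparing — Option 1: Q=-1401, Option 2: Q=514, Option 3: Q=419. Lowest is -1401 (Option 1).

-1401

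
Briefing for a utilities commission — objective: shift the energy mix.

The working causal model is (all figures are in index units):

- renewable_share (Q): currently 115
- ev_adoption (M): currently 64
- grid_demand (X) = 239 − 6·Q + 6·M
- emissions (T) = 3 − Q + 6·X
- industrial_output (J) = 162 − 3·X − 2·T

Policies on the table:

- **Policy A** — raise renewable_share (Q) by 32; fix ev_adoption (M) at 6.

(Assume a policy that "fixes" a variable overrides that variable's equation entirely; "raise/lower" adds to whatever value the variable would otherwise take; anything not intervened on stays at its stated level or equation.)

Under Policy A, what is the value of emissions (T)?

Policy A (Q + 32, M := 6):
  Q = 115 + 32 = 147
  M = 6
  X = 239 − 6·147 + 6·6 = -607
  T = 3 − 147 + 6·(-607) = -3786

-3786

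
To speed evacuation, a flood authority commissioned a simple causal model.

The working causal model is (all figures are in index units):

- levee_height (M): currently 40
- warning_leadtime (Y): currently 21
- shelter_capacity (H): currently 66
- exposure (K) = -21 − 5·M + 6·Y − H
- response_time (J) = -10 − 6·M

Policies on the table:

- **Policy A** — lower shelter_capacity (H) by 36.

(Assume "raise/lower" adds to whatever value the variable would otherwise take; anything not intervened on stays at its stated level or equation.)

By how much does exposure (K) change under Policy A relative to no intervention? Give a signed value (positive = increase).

Baseline:
  M = 40
  Y = 21
  H = 66
  K = -21 − 5·40 + 6·21 − 66 = -161
Policy A (H − 36):
  M = 40
  Y = 21
  H = 66 − 36 = 30
  K = -21 − 5·40 + 6·21 − 30 = -125
Change in K: -125 − (-161) = 36

36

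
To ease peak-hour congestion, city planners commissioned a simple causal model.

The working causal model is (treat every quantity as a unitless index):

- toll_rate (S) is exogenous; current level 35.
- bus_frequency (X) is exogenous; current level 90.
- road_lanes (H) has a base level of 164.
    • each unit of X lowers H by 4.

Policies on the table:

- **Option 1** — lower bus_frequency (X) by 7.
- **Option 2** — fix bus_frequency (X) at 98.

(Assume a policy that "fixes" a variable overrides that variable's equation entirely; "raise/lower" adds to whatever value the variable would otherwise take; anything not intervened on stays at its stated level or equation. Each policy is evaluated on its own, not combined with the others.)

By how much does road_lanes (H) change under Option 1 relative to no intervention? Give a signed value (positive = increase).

28

Baseline:
  X = 90
  H = 164 − 4·90 = -196
Option 1 (X − 7):
  X = 90 − 7 = 83
  H = 164 − 4·83 = -168
Change in H: -168 − (-196) = 28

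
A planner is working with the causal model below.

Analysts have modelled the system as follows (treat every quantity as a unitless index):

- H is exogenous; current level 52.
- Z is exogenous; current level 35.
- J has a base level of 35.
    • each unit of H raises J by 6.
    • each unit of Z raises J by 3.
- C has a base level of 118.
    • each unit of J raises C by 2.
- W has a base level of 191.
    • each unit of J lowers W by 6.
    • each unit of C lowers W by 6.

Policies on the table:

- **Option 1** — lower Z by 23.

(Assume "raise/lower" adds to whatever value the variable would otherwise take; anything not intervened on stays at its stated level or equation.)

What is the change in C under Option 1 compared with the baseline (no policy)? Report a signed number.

Baseline:
  H = 52
  Z = 35
  J = 35 + 6·52 + 3·35 = 452
  C = 118 + 2·452 = 1022
Option 1 (Z − 23):
  H = 52
  Z = 35 − 23 = 12
  J = 35 + 6·52 + 3·12 = 383
  C = 118 + 2·383 = 884
Change in C: 884 − 1022 = -138

-138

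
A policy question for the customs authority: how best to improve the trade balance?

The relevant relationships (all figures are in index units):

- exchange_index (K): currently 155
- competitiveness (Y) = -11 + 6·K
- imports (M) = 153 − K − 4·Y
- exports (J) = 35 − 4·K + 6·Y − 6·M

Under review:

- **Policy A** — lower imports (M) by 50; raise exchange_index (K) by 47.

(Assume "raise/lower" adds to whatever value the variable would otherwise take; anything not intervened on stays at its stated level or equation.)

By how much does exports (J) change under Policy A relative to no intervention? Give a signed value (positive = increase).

8854

Baseline:
  K = 155
  Y = -11 + 6·155 = 919
  M = 153 − 155 − 4·919 = -3678
  J = 35 − 4·155 + 6·919 − 6·(-3678) = 26997
Policy A (M − 50, K + 47):
  K = 155 + 47 = 202
  Y = -11 + 6·202 = 1201
  M = 153 − 202 − 4·1201 (−50 from intervention) = -4903
  J = 35 − 4·202 + 6·1201 − 6·(-4903) = 35851
Change in J: 35851 − 26997 = 8854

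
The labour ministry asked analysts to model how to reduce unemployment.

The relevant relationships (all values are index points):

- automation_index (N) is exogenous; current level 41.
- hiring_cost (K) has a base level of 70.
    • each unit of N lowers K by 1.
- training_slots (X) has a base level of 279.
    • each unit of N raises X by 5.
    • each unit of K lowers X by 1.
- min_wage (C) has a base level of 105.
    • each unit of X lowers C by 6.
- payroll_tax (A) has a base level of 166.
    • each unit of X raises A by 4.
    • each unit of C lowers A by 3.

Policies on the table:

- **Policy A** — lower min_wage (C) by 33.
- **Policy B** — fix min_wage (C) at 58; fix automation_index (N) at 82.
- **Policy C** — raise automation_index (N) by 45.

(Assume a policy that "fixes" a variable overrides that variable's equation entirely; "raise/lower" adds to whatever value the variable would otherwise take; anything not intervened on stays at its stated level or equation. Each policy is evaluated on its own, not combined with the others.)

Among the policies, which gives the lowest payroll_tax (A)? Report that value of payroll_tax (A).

2796

Policy A (C − 33):
  N = 41
  K = 70 − 41 = 29
  X = 279 + 5·41 − 29 = 455
  C = 105 − 6·455 (−33 from intervention) = -2658
  A = 166 + 4·455 − 3·(-2658) = 9960
Policy B (C := 58, N := 82):
  N = 82
  K = 70 − 82 = -12
  X = 279 + 5·82 − (-12) = 701
  C = 58
  A = 166 + 4·701 − 3·58 = 2796
Policy C (N + 45):
  N = 41 + 45 = 86
  K = 70 − 86 = -16
  X = 279 + 5·86 − (-16) = 725
  C = 105 − 6·725 = -4245
  A = 166 + 4·725 − 3·(-4245) = 15801
Comparing — Policy A: A=9960, Policy B: A=2796, Policy C: A=15801. Lowest is 2796 (Policy B).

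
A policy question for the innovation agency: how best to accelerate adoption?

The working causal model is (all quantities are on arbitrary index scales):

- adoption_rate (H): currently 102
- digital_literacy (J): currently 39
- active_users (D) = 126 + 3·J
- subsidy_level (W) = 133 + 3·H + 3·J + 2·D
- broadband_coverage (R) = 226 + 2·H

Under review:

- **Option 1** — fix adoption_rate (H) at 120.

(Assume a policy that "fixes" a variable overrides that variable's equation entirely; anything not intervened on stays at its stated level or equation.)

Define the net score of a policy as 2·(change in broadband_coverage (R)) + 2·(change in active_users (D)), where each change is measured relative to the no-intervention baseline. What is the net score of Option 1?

Baseline:
  H = 102
  J = 39
  D = 126 + 3·39 = 243
  R = 226 + 2·102 = 430
Option 1 (H := 120):
  H = 120
  J = 39
  D = 126 + 3·39 = 243
  R = 226 + 2·120 = 466
ΔR = 466 − 430 = 36; ΔD = 243 − 243 = 0
Score = 2·36 + 2·0 = 72

72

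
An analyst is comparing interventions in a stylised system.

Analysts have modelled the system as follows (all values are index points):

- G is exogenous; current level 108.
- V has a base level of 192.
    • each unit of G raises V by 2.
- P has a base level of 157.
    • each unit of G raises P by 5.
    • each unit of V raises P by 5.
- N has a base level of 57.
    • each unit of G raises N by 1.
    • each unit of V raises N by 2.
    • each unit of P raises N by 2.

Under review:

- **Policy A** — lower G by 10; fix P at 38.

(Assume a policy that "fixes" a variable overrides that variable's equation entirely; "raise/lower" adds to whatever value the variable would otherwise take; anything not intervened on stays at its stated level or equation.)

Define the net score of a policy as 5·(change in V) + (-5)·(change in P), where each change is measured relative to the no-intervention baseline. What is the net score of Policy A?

13395

Baseline:
  G = 108
  V = 192 + 2·108 = 408
  P = 157 + 5·108 + 5·408 = 2737
Policy A (G − 10, P := 38):
  G = 108 − 10 = 98
  V = 192 + 2·98 = 388
  P = 38
ΔV = 388 − 408 = -20; ΔP = 38 − 2737 = -2699
Score = 5·(-20) + (-5)·(-2699) = 13395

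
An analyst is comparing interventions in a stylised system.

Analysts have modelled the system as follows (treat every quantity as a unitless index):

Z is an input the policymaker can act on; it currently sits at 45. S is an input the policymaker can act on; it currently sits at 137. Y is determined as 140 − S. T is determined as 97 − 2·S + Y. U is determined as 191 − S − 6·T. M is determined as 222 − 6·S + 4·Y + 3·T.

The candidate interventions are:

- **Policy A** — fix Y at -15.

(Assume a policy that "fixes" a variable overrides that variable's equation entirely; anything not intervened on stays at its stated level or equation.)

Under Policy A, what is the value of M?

Policy A (Y := -15):
  S = 137
  Y = -15
  T = 97 − 2·137 + (-15) = -192
  M = 222 − 6·137 + 4·(-15) + 3·(-192) = -1236

-1236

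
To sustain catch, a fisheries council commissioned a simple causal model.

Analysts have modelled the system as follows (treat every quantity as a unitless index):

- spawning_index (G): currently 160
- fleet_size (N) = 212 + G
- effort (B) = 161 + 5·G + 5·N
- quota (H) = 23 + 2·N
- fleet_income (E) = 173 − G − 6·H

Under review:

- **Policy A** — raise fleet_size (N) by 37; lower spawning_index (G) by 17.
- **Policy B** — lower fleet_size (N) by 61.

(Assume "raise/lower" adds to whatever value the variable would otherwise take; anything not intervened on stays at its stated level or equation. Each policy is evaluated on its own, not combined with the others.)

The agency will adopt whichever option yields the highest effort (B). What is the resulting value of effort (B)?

2836

Policy A (N + 37, G − 17):
  G = 160 − 17 = 143
  N = 212 + 143 (+37 from intervention) = 392
  B = 161 + 5·143 + 5·392 = 2836
Policy B (N − 61):
  G = 160
  N = 212 + 160 (−61 from intervention) = 311
  B = 161 + 5·160 + 5·311 = 2516
Comparing — Policy A: B=2836, Policy B: B=2516. Highest is 2836 (Policy A).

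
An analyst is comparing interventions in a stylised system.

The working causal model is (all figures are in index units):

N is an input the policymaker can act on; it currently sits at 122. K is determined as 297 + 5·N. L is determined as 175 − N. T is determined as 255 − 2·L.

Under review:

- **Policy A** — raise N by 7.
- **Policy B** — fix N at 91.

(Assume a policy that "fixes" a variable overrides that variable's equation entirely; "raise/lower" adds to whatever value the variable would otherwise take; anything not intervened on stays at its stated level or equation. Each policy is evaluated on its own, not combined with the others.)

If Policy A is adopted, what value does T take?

163

Policy A (N + 7):
  N = 122 + 7 = 129
  L = 175 − 129 = 46
  T = 255 − 2·46 = 163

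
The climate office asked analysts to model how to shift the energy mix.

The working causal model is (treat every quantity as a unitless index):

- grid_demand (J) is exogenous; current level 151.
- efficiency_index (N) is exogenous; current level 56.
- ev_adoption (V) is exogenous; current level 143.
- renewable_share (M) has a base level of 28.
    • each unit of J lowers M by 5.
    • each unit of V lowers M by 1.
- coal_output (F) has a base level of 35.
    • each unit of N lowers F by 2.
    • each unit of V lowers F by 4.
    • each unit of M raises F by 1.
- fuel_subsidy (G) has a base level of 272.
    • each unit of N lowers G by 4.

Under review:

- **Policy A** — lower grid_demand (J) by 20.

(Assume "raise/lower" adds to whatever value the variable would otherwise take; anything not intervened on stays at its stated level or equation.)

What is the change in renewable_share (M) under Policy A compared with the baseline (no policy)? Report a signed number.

100

Baseline:
  J = 151
  V = 143
  M = 28 − 5·151 − 143 = -870
Policy A (J − 20):
  J = 151 − 20 = 131
  V = 143
  M = 28 − 5·131 − 143 = -770
Change in M: -770 − (-870) = 100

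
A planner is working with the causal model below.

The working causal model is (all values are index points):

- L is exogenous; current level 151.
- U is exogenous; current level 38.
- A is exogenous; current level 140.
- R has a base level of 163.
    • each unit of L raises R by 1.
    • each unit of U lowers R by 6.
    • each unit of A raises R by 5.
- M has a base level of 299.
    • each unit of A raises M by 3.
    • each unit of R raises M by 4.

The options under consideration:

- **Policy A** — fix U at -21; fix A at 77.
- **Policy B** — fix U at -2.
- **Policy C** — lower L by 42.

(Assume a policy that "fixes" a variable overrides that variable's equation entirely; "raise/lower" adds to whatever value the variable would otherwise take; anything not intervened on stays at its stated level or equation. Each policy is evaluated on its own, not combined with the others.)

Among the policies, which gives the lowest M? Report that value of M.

3695

Policy A (U := -21, A := 77):
  L = 151
  U = -21
  A = 77
  R = 163 + 151 − 6·(-21) + 5·77 = 825
  M = 299 + 3·77 + 4·825 = 3830
Policy B (U := -2):
  L = 151
  U = -2
  A = 140
  R = 163 + 151 − 6·(-2) + 5·140 = 1026
  M = 299 + 3·140 + 4·1026 = 4823
Policy C (L − 42):
  L = 151 − 42 = 109
  U = 38
  A = 140
  R = 163 + 109 − 6·38 + 5·140 = 744
  M = 299 + 3·140 + 4·744 = 3695
Comparing — Policy A: M=3830, Policy B: M=4823, Policy C: M=3695. Lowest is 3695 (Policy C).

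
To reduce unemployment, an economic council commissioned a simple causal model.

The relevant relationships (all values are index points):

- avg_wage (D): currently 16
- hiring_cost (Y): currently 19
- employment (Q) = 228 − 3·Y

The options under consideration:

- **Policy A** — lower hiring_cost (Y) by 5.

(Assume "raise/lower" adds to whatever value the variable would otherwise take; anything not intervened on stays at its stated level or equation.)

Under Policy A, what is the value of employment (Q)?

Policy A (Y − 5):
  Y = 19 − 5 = 14
  Q = 228 − 3·14 = 186

186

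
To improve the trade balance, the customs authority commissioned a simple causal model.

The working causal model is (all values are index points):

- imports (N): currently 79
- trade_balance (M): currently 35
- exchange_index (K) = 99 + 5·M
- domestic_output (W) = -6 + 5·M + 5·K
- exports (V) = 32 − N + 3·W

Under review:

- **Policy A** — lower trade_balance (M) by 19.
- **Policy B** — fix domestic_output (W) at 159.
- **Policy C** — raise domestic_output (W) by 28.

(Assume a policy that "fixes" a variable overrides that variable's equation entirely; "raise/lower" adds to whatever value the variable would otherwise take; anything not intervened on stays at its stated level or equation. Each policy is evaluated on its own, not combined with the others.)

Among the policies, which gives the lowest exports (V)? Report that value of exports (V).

430

Policy A (M − 19):
  N = 79
  M = 35 − 19 = 16
  K = 99 + 5·16 = 179
  W = -6 + 5·16 + 5·179 = 969
  V = 32 − 79 + 3·969 = 2860
Policy B (W := 159):
  N = 79
  M = 35
  K = 99 + 5·35 = 274
  W = 159
  V = 32 − 79 + 3·159 = 430
Policy C (W + 28):
  N = 79
  M = 35
  K = 99 + 5·35 = 274
  W = -6 + 5·35 + 5·274 (+28 from intervention) = 1567
  V = 32 − 79 + 3·1567 = 4654
Comparing — Policy A: V=2860, Policy B: V=430, Policy C: V=4654. Lowest is 430 (Policy B).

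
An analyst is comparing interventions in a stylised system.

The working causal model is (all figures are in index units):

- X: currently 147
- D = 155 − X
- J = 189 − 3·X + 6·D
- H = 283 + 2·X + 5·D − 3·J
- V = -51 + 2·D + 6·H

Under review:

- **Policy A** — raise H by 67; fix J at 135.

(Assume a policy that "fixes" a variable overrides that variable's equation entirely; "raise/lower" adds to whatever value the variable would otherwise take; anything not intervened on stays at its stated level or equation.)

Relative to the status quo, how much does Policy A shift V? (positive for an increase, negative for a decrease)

Baseline:
  X = 147
  D = 155 − 147 = 8
  J = 189 − 3·147 + 6·8 = -204
  H = 283 + 2·147 + 5·8 − 3·(-204) = 1229
  V = -51 + 2·8 + 6·1229 = 7339
Policy A (H + 67, J := 135):
  X = 147
  D = 155 − 147 = 8
  J = 135
  H = 283 + 2·147 + 5·8 − 3·135 (+67 from intervention) = 279
  V = -51 + 2·8 + 6·279 = 1639
Change in V: 1639 − 7339 = -5700

-5700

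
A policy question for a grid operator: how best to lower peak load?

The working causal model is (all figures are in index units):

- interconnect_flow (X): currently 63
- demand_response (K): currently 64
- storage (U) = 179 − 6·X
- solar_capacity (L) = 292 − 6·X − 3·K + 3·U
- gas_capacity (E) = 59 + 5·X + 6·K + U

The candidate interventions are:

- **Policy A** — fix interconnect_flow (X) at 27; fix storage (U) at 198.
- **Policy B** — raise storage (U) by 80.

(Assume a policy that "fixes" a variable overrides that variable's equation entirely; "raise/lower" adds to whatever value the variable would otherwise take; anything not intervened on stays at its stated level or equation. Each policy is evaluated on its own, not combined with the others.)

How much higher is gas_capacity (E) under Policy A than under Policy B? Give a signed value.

137

Policy A (X := 27, U := 198):
  X = 27
  K = 64
  U = 198
  E = 59 + 5·27 + 6·64 + 198 = 776
Policy B (U + 80):
  X = 63
  K = 64
  U = 179 − 6·63 (+80 from intervention) = -119
  E = 59 + 5·63 + 6·64 + (-119) = 639
E: 776 − 639 = 137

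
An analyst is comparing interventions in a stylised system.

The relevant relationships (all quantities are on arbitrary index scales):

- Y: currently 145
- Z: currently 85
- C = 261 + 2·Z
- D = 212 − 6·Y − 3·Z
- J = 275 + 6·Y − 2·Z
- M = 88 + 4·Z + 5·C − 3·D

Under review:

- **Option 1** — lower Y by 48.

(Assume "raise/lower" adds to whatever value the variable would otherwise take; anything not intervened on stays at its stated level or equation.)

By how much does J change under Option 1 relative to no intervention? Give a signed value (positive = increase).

Baseline:
  Y = 145
  Z = 85
  J = 275 + 6·145 − 2·85 = 975
Option 1 (Y − 48):
  Y = 145 − 48 = 97
  Z = 85
  J = 275 + 6·97 − 2·85 = 687
Change in J: 687 − 975 = -288

-288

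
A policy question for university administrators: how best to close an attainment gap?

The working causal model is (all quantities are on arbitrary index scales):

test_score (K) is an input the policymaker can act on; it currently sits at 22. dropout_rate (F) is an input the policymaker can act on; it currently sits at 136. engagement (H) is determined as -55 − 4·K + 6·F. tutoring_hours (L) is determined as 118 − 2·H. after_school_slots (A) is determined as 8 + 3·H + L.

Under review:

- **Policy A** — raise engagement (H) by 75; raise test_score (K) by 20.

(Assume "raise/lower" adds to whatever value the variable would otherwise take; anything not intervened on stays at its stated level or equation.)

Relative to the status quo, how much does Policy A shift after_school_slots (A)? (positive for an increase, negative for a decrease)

-5

Baseline:
  K = 22
  F = 136
  H = -55 − 4·22 + 6·136 = 673
  L = 118 − 2·673 = -1228
  A = 8 + 3·673 + (-1228) = 799
Policy A (H + 75, K + 20):
  K = 22 + 20 = 42
  F = 136
  H = -55 − 4·42 + 6·136 (+75 from intervention) = 668
  L = 118 − 2·668 = -1218
  A = 8 + 3·668 + (-1218) = 794
Change in A: 794 − 799 = -5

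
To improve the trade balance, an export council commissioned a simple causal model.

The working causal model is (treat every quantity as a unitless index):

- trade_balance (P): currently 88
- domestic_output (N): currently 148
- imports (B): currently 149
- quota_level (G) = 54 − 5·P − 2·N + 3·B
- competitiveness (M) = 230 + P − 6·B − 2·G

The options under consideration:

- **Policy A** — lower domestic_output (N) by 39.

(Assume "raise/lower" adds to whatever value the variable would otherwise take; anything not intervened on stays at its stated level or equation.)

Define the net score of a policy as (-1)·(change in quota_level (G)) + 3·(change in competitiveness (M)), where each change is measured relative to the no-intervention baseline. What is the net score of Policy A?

Baseline:
  P = 88
  N = 148
  B = 149
  G = 54 − 5·88 − 2·148 + 3·149 = -235
  M = 230 + 88 − 6·149 − 2·(-235) = -106
Policy A (N − 39):
  P = 88
  N = 148 − 39 = 109
  B = 149
  G = 54 − 5·88 − 2·109 + 3·149 = -157
  M = 230 + 88 − 6·149 − 2·(-157) = -262
ΔG = -157 − (-235) = 78; ΔM = -262 − (-106) = -156
Score = (-1)·78 + 3·(-156) = -546

-546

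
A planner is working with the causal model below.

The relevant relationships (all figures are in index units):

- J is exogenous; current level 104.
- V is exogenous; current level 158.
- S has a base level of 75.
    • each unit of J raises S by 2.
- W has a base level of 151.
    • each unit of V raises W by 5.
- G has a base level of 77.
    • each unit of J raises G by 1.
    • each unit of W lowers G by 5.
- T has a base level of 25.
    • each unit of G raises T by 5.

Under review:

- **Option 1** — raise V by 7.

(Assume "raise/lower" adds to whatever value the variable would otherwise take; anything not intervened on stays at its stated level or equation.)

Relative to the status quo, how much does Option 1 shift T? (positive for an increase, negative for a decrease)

Baseline:
  J = 104
  V = 158
  W = 151 + 5·158 = 941
  G = 77 + 104 − 5·941 = -4524
  T = 25 + 5·(-4524) = -22595
Option 1 (V + 7):
  J = 104
  V = 158 + 7 = 165
  W = 151 + 5·165 = 976
  G = 77 + 104 − 5·976 = -4699
  T = 25 + 5·(-4699) = -23470
Change in T: -23470 − (-22595) = -875

-875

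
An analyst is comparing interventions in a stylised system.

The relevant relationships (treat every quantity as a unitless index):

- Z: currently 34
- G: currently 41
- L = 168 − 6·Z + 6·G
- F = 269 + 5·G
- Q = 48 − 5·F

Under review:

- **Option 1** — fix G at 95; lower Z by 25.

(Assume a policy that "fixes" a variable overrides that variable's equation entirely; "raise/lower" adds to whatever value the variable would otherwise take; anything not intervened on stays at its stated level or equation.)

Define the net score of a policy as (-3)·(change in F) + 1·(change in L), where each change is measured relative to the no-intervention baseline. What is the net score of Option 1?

Baseline:
  Z = 34
  G = 41
  L = 168 − 6·34 + 6·41 = 210
  F = 269 + 5·41 = 474
Option 1 (G := 95, Z − 25):
  Z = 34 − 25 = 9
  G = 95
  L = 168 − 6·9 + 6·95 = 684
  F = 269 + 5·95 = 744
ΔF = 744 − 474 = 270; ΔL = 684 − 210 = 474
Score = (-3)·270 + 1·474 = -336

-336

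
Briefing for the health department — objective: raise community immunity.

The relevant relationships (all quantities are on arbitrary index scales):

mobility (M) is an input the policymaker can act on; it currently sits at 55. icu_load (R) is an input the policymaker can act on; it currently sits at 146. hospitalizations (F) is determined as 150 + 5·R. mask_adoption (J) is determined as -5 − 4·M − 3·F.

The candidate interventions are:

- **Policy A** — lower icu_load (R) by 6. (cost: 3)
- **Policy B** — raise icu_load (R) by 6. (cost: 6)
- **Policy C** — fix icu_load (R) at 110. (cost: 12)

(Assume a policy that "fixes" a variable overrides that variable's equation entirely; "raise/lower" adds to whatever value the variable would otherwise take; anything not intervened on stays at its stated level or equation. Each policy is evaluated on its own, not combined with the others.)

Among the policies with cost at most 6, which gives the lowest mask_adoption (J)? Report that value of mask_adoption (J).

Policy A (R − 6):
  M = 55
  R = 146 − 6 = 140
  F = 150 + 5·140 = 850
  J = -5 − 4·55 − 3·850 = -2775
Policy B (R + 6):
  M = 55
  R = 146 + 6 = 152
  F = 150 + 5·152 = 910
  J = -5 − 4·55 − 3·910 = -2955
Comparing — Policy A: J=-2775, Policy B: J=-2955. Lowest is -2955 (Policy B).

-2955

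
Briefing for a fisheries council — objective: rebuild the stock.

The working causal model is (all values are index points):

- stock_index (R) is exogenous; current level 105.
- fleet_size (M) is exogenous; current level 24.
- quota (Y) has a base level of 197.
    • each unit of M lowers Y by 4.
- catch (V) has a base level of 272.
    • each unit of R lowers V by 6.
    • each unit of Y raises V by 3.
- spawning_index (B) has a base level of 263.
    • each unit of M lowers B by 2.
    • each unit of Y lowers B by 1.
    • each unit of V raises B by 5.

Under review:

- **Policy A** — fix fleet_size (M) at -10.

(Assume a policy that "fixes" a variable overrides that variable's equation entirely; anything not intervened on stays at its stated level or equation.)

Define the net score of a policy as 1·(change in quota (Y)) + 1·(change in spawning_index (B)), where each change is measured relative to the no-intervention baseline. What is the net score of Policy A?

2108

Baseline:
  R = 105
  M = 24
  Y = 197 − 4·24 = 101
  V = 272 − 6·105 + 3·101 = -55
  B = 263 − 2·24 − 101 + 5·(-55) = -161
Policy A (M := -10):
  R = 105
  M = -10
  Y = 197 − 4·(-10) = 237
  V = 272 − 6·105 + 3·237 = 353
  B = 263 − 2·(-10) − 237 + 5·353 = 1811
ΔY = 237 − 101 = 136; ΔB = 1811 − (-161) = 1972
Score = 1·136 + 1·1972 = 2108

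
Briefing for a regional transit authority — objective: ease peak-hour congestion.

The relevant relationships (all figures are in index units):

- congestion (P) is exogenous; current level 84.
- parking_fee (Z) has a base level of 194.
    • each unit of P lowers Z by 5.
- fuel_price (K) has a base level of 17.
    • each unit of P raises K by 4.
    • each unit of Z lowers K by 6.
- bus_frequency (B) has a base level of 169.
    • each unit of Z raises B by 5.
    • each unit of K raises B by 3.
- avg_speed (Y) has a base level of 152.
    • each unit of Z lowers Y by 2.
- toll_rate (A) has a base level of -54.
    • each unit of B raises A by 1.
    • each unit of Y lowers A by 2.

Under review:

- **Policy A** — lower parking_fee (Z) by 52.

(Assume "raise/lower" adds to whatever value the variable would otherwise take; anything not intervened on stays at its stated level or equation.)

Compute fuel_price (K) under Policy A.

Policy A (Z − 52):
  P = 84
  Z = 194 − 5·84 (−52 from intervention) = -278
  K = 17 + 4·84 − 6·(-278) = 2021

2021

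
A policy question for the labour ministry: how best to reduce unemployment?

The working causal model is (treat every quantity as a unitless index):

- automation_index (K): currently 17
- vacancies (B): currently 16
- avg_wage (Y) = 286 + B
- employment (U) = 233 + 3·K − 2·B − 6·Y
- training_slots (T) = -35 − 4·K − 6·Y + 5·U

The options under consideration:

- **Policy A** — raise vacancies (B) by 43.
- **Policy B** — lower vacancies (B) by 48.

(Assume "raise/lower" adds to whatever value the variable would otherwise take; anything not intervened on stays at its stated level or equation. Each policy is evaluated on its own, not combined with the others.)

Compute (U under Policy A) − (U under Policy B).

Policy A (B + 43):
  K = 17
  B = 16 + 43 = 59
  Y = 286 + 59 = 345
  U = 233 + 3·17 − 2·59 − 6·345 = -1904
Policy B (B − 48):
  K = 17
  B = 16 − 48 = -32
  Y = 286 + (-32) = 254
  U = 233 + 3·17 − 2·(-32) − 6·254 = -1176
U: -1904 − (-1176) = -728

-728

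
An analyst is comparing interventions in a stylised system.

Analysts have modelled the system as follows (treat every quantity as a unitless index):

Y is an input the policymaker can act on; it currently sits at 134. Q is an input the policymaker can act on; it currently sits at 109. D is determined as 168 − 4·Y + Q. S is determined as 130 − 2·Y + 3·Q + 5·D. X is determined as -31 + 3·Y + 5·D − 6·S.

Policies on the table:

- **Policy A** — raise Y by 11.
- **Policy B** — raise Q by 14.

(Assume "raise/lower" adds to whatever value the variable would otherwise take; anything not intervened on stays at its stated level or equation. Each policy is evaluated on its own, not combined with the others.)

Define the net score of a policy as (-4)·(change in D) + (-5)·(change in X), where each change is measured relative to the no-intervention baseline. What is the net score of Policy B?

Baseline:
  Y = 134
  Q = 109
  D = 168 − 4·134 + 109 = -259
  S = 130 − 2·134 + 3·109 + 5·(-259) = -1106
  X = -31 + 3·134 + 5·(-259) − 6·(-1106) = 5712
Policy B (Q + 14):
  Y = 134
  Q = 109 + 14 = 123
  D = 168 − 4·134 + 123 = -245
  S = 130 − 2·134 + 3·123 + 5·(-245) = -994
  X = -31 + 3·134 + 5·(-245) − 6·(-994) = 5110
ΔD = -245 − (-259) = 14; ΔX = 5110 − 5712 = -602
Score = (-4)·14 + (-5)·(-602) = 2954

2954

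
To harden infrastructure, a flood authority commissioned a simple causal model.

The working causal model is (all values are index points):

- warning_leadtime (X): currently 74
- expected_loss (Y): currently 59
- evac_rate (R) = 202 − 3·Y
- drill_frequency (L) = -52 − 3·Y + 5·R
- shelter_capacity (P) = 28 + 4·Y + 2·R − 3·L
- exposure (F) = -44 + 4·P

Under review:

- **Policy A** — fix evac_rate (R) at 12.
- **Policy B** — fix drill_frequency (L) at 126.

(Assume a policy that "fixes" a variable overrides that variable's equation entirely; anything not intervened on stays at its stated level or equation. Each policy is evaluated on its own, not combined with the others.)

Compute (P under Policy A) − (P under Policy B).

Policy A (R := 12):
  Y = 59
  R = 12
  L = -52 − 3·59 + 5·12 = -169
  P = 28 + 4·59 + 2·12 − 3·(-169) = 795
Policy B (L := 126):
  Y = 59
  R = 202 − 3·59 = 25
  L = 126
  P = 28 + 4·59 + 2·25 − 3·126 = -64
P: 795 − (-64) = 859

859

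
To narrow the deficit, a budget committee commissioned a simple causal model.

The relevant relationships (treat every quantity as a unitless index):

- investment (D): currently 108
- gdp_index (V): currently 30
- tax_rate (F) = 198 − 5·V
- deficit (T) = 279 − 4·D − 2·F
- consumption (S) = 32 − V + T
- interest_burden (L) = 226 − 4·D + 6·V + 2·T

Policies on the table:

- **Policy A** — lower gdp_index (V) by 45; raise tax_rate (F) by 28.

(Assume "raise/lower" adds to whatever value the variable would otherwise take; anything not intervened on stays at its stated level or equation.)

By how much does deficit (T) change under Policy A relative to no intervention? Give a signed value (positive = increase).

Baseline:
  D = 108
  V = 30
  F = 198 − 5·30 = 48
  T = 279 − 4·108 − 2·48 = -249
Policy A (V − 45, F + 28):
  D = 108
  V = 30 − 45 = -15
  F = 198 − 5·(-15) (+28 from intervention) = 301
  T = 279 − 4·108 − 2·301 = -755
Change in T: -755 − (-249) = -506

-506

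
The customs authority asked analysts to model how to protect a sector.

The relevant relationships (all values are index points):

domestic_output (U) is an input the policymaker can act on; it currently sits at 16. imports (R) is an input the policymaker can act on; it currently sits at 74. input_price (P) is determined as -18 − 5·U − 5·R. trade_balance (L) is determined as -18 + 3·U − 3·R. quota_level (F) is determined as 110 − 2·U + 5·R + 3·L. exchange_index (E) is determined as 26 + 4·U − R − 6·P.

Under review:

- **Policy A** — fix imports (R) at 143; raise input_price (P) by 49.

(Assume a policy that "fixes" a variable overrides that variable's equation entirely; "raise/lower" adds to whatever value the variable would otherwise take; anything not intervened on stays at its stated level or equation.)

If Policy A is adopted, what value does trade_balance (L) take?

Policy A (R := 143, P + 49):
  U = 16
  R = 143
  L = -18 + 3·16 − 3·143 = -399

-399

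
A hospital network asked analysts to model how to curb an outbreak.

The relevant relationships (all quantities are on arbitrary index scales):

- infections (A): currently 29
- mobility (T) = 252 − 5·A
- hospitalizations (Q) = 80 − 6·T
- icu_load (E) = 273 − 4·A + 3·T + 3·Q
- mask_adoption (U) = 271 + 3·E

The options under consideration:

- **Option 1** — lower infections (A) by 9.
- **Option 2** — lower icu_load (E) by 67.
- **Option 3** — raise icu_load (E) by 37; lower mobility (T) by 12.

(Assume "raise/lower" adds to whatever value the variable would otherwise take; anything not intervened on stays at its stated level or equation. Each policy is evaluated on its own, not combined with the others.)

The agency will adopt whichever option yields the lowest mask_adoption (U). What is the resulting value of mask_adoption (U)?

-5270

Option 1 (A − 9):
  A = 29 − 9 = 20
  T = 252 − 5·20 = 152
  Q = 80 − 6·152 = -832
  E = 273 − 4·20 + 3·152 + 3·(-832) = -1847
  U = 271 + 3·(-1847) = -5270
Option 2 (E − 67):
  A = 29
  T = 252 − 5·29 = 107
  Q = 80 − 6·107 = -562
  E = 273 − 4·29 + 3·107 + 3·(-562) (−67 from intervention) = -1275
  U = 271 + 3·(-1275) = -3554
Option 3 (E + 37, T − 12):
  A = 29
  T = 252 − 5·29 (−12 from intervention) = 95
  Q = 80 − 6·95 = -490
  E = 273 − 4·29 + 3·95 + 3·(-490) (+37 from intervention) = -991
  U = 271 + 3·(-991) = -2702
Comparing — Option 1: U=-5270, Option 2: U=-3554, Option 3: U=-2702. Lowest is -5270 (Option 1).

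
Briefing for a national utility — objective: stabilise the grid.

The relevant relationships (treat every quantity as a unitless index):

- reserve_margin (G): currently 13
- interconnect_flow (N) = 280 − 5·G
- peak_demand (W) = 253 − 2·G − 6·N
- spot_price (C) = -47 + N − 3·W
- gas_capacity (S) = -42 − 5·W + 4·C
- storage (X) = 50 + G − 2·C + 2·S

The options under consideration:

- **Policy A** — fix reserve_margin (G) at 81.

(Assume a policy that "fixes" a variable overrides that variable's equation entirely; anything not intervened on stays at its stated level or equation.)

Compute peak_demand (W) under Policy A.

841

Policy A (G := 81):
  G = 81
  N = 280 − 5·81 = -125
  W = 253 − 2·81 − 6·(-125) = 841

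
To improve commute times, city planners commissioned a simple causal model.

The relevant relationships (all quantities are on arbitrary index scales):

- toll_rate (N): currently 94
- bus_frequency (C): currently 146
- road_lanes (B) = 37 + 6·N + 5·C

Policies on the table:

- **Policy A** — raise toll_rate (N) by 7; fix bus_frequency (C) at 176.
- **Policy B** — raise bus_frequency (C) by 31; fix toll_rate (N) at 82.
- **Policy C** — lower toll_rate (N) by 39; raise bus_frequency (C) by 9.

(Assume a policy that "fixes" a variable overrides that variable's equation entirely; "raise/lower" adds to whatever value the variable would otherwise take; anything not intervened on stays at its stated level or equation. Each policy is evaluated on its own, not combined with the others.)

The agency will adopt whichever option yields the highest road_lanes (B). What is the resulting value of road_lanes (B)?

1523

Policy A (N + 7, C := 176):
  N = 94 + 7 = 101
  C = 176
  B = 37 + 6·101 + 5·176 = 1523
Policy B (C + 31, N := 82):
  N = 82
  C = 146 + 31 = 177
  B = 37 + 6·82 + 5·177 = 1414
Policy C (N − 39, C + 9):
  N = 94 − 39 = 55
  C = 146 + 9 = 155
  B = 37 + 6·55 + 5·155 = 1142
Comparing — Policy A: B=1523, Policy B: B=1414, Policy C: B=1142. Highest is 1523 (Policy A).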